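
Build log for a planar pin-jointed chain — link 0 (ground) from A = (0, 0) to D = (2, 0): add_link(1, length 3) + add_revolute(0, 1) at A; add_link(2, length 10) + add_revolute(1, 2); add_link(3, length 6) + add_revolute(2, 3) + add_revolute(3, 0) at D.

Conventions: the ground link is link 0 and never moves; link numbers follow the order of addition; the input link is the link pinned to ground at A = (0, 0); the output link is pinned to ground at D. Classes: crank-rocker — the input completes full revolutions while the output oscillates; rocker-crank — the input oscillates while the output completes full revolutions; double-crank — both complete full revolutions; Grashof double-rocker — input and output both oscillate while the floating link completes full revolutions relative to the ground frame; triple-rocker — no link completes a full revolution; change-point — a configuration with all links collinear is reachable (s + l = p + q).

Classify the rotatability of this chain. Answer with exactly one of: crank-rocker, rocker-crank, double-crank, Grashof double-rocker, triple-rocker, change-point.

lengths: ground=2, input=3, coupler=10, output=6
sorted: s=2 (shortest), l=10 (longest), p+q=9
s + l = 12 vs p + q = 9
s + l > p + q → non-Grashof → no link fully rotates → triple-rocker

triple-rocker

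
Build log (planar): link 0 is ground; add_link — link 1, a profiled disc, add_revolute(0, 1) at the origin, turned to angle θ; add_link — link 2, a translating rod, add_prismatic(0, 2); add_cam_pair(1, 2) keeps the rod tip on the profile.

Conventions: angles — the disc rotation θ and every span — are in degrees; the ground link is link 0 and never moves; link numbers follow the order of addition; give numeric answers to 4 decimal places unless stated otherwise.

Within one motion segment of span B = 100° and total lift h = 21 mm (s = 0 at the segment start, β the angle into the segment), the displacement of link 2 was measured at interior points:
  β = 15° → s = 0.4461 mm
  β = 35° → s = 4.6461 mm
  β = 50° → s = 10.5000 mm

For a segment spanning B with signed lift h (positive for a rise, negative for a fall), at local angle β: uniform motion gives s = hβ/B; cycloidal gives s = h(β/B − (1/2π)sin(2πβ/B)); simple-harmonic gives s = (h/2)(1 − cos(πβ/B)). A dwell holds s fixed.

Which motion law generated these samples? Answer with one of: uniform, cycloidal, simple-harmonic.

candidates at β/B = r: uniform s = h·r (linear in β); cycloidal s = h·(r − sin(2πr)/(2π)); simple-harmonic s = (h/2)(1 − cos(πr))
β=15°: printed 0.4461 | uniform 3.1500, cycloidal 0.4461, simple-harmonic 1.1444
β=35°: printed 4.6461 | uniform 7.3500, cycloidal 4.6461, simple-harmonic 5.7331
β=50°: printed 10.5000 | uniform 10.5000, cycloidal 10.5000, simple-harmonic 10.5000
only one law matches every sample → cycloidal

cycloidal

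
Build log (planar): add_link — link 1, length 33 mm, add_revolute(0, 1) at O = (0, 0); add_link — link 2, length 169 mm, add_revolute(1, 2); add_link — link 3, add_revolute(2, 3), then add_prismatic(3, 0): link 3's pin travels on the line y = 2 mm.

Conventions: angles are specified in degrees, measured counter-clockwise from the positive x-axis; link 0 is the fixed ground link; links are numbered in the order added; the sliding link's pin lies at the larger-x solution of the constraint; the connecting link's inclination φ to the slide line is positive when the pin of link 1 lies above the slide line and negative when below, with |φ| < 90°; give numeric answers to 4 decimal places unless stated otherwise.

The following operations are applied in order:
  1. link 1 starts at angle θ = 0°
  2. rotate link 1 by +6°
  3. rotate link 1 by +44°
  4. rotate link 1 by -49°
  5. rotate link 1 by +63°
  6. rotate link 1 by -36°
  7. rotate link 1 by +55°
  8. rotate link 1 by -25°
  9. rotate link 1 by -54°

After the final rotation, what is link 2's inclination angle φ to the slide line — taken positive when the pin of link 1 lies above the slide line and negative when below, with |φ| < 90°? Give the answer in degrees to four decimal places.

geometry: r = 33 mm, L = 169 mm, e = 2 mm; θ starts at 0°
rotate link 1 by +6°: θ ← 0° +6° = 6°
rotate link 1 by +44°: θ ← 6° +44° = 50°
rotate link 1 by -49°: θ ← 50° -49° = 1°
rotate link 1 by +63°: θ ← 1° +63° = 64°
rotate link 1 by -36°: θ ← 64° -36° = 28°
rotate link 1 by +55°: θ ← 28° +55° = 83°
rotate link 1 by -25°: θ ← 83° -25° = 58°
rotate link 1 by -54°: θ ← 58° -54° = 4°
h = r sin θ − e = 2.301964 − 2 = 0.301964
sin φ = h / L = 0.301964 / 169 = 0.00178677
φ = arcsin(0.00178677) = 0.102374°

0.1024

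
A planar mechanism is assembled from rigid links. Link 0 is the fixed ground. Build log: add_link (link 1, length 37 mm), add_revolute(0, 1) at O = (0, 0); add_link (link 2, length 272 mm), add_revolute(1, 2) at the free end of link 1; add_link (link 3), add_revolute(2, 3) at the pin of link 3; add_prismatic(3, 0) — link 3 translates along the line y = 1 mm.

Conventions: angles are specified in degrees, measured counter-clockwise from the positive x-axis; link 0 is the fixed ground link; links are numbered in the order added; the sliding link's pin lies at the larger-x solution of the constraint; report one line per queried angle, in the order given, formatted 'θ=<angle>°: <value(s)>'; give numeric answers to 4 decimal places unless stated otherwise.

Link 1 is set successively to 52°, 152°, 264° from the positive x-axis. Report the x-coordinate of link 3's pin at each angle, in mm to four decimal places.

geometry: r = 37 mm, L = 272 mm, e = 1 mm
θ=52°: crank pin P = (r cos θ, r sin θ) = (22.779475, 29.156398)
θ=52°: h = r sin θ − e = 29.156398 − 1 = 28.156398
θ=52°: x = r cos θ + √(L² − h²) = 22.779475 + 270.538754 = 293.318228
θ=152°: crank pin P = (r cos θ, r sin θ) = (-32.669061, 17.370448)
θ=152°: h = r sin θ − e = 17.370448 − 1 = 16.370448
θ=152°: x = r cos θ + √(L² − h²) = -32.669061 + 271.506922 = 238.837861
θ=264°: crank pin P = (r cos θ, r sin θ) = (-3.867553, -36.797310)
θ=264°: h = r sin θ − e = -36.797310 − 1 = -37.797310
θ=264°: x = r cos θ + √(L² − h²) = -3.867553 + 269.361028 = 265.493475

θ=52°: 293.3182
θ=152°: 238.8379
θ=264°: 265.4935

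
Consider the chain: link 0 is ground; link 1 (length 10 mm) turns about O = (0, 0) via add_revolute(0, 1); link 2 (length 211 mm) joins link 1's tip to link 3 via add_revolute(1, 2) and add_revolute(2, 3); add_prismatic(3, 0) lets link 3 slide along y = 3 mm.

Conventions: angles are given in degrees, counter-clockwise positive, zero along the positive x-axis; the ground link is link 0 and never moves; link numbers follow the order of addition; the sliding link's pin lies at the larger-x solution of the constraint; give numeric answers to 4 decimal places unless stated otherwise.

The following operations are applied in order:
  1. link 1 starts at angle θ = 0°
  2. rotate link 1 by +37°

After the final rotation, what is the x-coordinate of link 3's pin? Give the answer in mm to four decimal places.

geometry: r = 10 mm, L = 211 mm, e = 3 mm; θ starts at 0°
rotate link 1 by +37°: θ ← 0° +37° = 37°
crank pin P = (r cos θ, r sin θ) = (7.986355, 6.018150)
h = r sin θ − e = 6.018150 − 3 = 3.018150
x = r cos θ + √(L² − h²) = 7.986355 + 210.978413 = 218.964768

218.9648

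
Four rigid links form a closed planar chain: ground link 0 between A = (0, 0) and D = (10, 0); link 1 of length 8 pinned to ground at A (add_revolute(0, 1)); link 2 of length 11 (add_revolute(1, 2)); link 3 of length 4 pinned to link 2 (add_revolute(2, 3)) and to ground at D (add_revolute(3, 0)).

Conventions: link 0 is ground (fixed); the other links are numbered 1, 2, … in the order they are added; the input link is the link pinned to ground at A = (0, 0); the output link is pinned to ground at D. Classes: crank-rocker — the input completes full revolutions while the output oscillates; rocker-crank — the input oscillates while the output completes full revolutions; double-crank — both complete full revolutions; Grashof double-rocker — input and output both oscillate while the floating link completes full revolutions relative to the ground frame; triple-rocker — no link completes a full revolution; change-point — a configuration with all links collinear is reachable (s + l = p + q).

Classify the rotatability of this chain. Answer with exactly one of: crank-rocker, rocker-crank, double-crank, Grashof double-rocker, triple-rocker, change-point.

lengths: ground=10, input=8, coupler=11, output=4
sorted: s=4 (shortest), l=11 (longest), p+q=18
s + l = 15 vs p + q = 18
s + l < p + q (Grashof) with shortest = output link → rocker-crank

rocker-crank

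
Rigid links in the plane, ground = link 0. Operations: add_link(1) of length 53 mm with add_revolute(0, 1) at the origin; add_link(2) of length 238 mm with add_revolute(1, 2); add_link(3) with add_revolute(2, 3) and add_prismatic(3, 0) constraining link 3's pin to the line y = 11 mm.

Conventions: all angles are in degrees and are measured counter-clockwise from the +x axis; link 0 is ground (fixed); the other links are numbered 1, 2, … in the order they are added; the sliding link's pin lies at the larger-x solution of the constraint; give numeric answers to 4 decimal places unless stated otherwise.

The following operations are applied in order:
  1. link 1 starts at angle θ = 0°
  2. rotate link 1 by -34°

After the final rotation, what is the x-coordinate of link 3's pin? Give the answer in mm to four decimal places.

geometry: r = 53 mm, L = 238 mm, e = 11 mm; θ starts at 0°
rotate link 1 by -34°: θ ← 0° -34° = -34°
crank pin P = (r cos θ, r sin θ) = (43.938991, -29.637224)
h = r sin θ − e = -29.637224 − 11 = -40.637224
x = r cos θ + √(L² − h²) = 43.938991 + 234.505045 = 278.444036

278.4440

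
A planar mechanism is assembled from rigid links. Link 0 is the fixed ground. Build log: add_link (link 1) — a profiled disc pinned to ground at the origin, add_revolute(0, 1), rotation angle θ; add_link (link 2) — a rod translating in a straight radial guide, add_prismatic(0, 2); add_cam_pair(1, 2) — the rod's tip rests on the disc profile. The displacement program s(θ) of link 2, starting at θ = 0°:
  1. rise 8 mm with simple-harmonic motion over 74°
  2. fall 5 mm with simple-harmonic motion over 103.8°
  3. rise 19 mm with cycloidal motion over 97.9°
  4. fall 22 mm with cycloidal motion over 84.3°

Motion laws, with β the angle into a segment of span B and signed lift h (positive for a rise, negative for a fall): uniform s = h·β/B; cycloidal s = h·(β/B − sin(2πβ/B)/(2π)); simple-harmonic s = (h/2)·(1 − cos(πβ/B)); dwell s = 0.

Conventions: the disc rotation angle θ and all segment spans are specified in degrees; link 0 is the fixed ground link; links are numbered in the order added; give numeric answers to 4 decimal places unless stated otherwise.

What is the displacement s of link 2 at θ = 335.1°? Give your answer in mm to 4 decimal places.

seg 1 [0°–74°] simple-harmonic, h=8: full span → s += 8 → s = 8.0000
seg 2 [74°–177.8°] simple-harmonic, h=-5: full span → s += -5 → s = 3.0000
seg 3 [177.8°–275.7°] cycloidal, h=19: full span → s += 19 → s = 22.0000
seg 4 [275.7°–360°] cycloidal, h=-22: θ=335.1° here. β=59.4, B=84.3. -22·(0.7046 − sin(2π·0.7046)/(2π)) = -18.8619 → s = 3.1381

3.1381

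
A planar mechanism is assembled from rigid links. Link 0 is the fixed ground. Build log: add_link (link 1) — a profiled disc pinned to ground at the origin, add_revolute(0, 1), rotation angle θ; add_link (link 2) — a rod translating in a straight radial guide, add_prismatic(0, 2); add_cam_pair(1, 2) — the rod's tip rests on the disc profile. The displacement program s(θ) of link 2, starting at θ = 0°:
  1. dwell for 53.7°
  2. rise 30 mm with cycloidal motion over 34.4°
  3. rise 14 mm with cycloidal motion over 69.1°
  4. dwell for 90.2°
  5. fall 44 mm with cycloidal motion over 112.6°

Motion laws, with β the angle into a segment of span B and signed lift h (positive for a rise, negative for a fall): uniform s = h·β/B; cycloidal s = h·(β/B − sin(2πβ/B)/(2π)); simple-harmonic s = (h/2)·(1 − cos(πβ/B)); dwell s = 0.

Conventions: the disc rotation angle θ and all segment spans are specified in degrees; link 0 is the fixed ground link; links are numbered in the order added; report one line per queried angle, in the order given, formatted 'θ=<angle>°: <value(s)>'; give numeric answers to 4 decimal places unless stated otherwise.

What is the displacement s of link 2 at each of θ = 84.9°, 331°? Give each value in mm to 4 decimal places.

seg 1 [0°–53.7°] dwell: s stays 0.0000
seg 2 [53.7°–88.1°] cycloidal, h=30: θ=84.9° here. β=31.2, B=34.4. 30·(0.9070 − sin(2π·0.9070)/(2π)) = 29.8438 → s = 29.8438
seg 2 [53.7°–88.1°] cycloidal, h=30: full span → s += 30 → s = 30.0000
seg 3 [88.1°–157.2°] cycloidal, h=14: full span → s += 14 → s = 44.0000
seg 4 [157.2°–247.4°] dwell: s stays 44.0000
seg 5 [247.4°–360°] cycloidal, h=-44: θ=331° here. β=83.6, B=112.6. -44·(0.7425 − sin(2π·0.7425)/(2π)) = -39.6628 → s = 4.3372

θ=84.9°: 29.8438
θ=331°: 4.3372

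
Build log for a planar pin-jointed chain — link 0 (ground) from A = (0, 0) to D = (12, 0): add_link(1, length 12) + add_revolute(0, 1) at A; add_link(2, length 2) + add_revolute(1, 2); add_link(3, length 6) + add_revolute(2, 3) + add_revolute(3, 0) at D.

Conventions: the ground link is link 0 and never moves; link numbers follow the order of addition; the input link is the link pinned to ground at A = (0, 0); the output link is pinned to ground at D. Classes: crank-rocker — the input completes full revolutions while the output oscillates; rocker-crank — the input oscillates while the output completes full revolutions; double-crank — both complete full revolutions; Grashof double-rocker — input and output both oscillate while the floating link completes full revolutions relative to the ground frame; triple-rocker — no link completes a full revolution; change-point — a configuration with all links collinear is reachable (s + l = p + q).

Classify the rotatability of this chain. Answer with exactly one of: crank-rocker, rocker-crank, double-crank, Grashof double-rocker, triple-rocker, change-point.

lengths: ground=12, input=12, coupler=2, output=6
sorted: s=2 (shortest), l=12 (longest), p+q=18
s + l = 14 vs p + q = 18
s + l < p + q (Grashof) with shortest = coupler link → Grashof double-rocker

Grashof double-rocker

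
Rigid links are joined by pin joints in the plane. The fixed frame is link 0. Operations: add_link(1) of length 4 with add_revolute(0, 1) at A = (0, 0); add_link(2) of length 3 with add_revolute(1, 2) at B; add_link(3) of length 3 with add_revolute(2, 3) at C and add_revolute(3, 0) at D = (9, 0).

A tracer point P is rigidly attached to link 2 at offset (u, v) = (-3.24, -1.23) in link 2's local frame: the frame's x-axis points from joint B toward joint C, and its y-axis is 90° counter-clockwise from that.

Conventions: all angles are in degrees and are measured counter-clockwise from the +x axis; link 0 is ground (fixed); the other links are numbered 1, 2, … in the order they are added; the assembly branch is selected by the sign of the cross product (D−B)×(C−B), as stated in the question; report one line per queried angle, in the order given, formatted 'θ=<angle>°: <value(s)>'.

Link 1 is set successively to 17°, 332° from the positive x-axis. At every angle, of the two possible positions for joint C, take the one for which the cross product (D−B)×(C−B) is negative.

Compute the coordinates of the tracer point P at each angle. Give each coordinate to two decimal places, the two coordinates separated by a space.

A=(0,0), D=(9.00,0)
θ=17°: B = A + 4.00·(cos17°, sin17°) = (3.8252, 1.1695)
θ=17°: |BD| = 5.3053
θ=17°: circle(B,3.00) ∩ circle(D,3.00): a=2.6526, h=1.4012
θ=17°:   candidates: C₊=(6.7215,1.9515) cross=7.434; C₋=(6.1037,-0.7820) cross=-7.434
θ=17°:   branch - wants cross < 0 → take C=(6.1037,-0.7820) (cross=-7.434)
θ=17°: ex = (C−B)/|BC| = (0.7595,-0.6505); ey = (0.6505,0.7595)
θ=17°: P = B + -3.24·ex + -1.23·ey = (0.5643,2.3429)
θ=332°: B = A + 4.00·(cos332°, sin332°) = (3.5318, -1.8779)
θ=332°: |BD| = 5.7817
θ=332°: circle(B,3.00) ∩ circle(D,3.00): a=2.8908, h=0.8019
θ=332°:   candidates: C₊=(6.0054,-0.1805) cross=4.636; C₋=(6.5264,-1.6974) cross=-4.636
θ=332°:   branch - wants cross < 0 → take C=(6.5264,-1.6974) (cross=-4.636)
θ=332°: ex = (C−B)/|BC| = (0.9982,0.0602); ey = (-0.0602,0.9982)
θ=332°: P = B + -3.24·ex + -1.23·ey = (0.3717,-3.3006)

θ=17°: 0.56 2.34
θ=332°: 0.37 -3.30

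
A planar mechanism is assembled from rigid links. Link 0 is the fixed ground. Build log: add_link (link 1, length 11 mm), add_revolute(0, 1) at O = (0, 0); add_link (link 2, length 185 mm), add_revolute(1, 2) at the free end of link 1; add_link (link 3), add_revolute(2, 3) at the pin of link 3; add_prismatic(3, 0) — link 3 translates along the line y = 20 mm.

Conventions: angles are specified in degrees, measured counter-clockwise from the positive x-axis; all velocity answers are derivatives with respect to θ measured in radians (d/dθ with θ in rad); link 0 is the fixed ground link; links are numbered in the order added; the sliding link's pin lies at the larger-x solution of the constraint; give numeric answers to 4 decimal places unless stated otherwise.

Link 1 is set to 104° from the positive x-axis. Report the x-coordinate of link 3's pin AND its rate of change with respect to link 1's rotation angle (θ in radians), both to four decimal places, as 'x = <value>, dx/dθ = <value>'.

geometry: r = 11 mm, L = 185 mm, e = 20 mm
crank pin P = (r cos θ, r sin θ) = (-2.661141, 10.673253)
h = r sin θ − e = 10.673253 − 20 = -9.326747
x = r cos θ + √(L² − h²) = -2.661141 + 184.764747 = 182.103606
dx/dθ = −r sin θ − h·r cos θ/√(L² − h²) (θ in radians; h = -9.326747) = -10.807585

x = 182.1036, dx/dθ = -10.8076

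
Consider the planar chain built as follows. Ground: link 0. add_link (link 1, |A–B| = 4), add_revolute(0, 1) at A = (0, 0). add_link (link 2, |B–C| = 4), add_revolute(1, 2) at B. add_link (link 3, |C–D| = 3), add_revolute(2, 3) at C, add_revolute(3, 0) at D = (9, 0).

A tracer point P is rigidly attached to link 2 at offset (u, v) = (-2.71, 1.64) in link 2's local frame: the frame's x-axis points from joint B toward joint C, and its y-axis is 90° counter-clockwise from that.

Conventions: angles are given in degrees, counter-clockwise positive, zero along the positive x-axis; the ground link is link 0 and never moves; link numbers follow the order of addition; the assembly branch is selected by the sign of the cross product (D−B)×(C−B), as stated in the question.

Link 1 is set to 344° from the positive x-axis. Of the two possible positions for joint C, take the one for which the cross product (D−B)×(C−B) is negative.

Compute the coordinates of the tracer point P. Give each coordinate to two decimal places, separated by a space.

A=(0,0), D=(9.00,0)
B = A + 4.00·(cos344°, sin344°) = (3.8450, -1.1025)
|BD| = 5.2715
circle(B,4.00) ∩ circle(D,3.00): a=3.2997, h=2.2609
  candidates: C₊=(6.5989,1.7985) cross=11.919; C₋=(7.5447,-2.6234) cross=-11.919
  branch - wants cross < 0 → take C=(7.5447,-2.6234) (cross=-11.919)
ex = (C−B)/|BC| = (0.9249,-0.3802); ey = (0.3802,0.9249)
P = B + -2.71·ex + 1.64·ey = (1.9621,1.4446)

1.96 1.44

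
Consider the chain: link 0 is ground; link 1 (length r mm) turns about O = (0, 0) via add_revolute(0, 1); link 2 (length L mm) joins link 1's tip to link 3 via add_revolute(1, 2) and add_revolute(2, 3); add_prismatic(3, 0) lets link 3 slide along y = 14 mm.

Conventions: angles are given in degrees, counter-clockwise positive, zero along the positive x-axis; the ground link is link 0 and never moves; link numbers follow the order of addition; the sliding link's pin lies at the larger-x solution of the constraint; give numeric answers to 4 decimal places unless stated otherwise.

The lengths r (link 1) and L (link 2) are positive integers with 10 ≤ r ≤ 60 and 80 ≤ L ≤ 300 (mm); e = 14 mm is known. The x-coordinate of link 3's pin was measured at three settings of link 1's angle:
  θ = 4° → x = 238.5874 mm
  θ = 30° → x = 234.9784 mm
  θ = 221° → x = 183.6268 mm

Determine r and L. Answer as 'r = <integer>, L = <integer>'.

constraint per measurement: (x − r cos θ)² + (r sin θ − e)² = L²
subtracting the θ₁ and θ₂ equations cancels the r² and L² terms:
r = (x₁² − x₂²) / (2[(x₁cos θ₁ + e sin θ₁) − (x₂cos θ₂ + e sin θ₂)]) = 29.9994 → r = 30
L² = (x₁ − r cos θ₁)² + (r sin θ₁ − e)² = 43680.9792 → L = 209.0000 → L = 209
check at θ₃=221°: x = 183.6268 (printed 183.6268) ✓

r = 30, L = 209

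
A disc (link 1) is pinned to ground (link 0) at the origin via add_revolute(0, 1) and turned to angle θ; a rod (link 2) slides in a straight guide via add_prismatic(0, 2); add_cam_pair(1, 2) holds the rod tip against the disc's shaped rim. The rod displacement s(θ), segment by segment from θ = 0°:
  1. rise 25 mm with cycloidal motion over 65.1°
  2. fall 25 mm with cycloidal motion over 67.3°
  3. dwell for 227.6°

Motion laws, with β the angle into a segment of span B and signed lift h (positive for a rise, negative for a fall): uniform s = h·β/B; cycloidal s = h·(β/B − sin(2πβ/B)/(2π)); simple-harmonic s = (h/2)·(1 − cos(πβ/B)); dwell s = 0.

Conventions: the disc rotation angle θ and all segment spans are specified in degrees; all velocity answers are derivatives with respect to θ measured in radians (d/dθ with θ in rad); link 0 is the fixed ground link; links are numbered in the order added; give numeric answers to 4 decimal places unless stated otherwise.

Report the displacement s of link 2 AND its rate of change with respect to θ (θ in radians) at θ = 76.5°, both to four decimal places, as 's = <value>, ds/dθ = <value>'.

segment 1 (0° to 65.1°, cycloidal, h = 25) is passed completely: s = 0.0000 + (25) = 25.0000
θ = 76.5° falls in segment 2 (65.1° to 132.4°, cycloidal, h = -25): β = 76.5 − 65.1 = 11.4°, B = 67.3°; Δs = -25·(0.1694 − sin(2π·0.1694)/(2π)) = -0.7554; s = 25.0000 − 0.7554 = 24.2446
velocity in seg [65.1°–132.4°] (cycloidal), θ in radians: β = 11.4° = 0.1990 rad, B = 67.3° = 1.1746 rad; ds/dθ = (h/B)(1 − cos(2πβ/B)) = ((-25)/1.1746)(1 − cos(2π·0.1694)) = -10.958894 mm/rad

s = 24.2446, ds/dθ = -10.9589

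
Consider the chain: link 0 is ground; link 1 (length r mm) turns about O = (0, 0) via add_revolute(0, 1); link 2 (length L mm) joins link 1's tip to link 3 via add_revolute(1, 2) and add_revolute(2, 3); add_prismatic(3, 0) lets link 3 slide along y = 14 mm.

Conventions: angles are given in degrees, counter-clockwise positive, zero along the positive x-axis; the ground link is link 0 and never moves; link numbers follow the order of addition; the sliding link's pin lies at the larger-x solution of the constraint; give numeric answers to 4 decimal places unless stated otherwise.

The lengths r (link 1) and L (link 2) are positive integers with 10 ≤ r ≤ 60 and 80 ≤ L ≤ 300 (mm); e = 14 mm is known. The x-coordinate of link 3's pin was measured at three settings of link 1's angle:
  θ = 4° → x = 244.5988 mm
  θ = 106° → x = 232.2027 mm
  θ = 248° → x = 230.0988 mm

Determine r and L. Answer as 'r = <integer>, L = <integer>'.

constraint per measurement: (x − r cos θ)² + (r sin θ − e)² = L²
subtracting the θ₁ and θ₂ equations cancels the r² and L² terms:
r = (x₁² − x₂²) / (2[(x₁cos θ₁ + e sin θ₁) − (x₂cos θ₂ + e sin θ₂)]) = 9.9999 → r = 10
L² = (x₁ − r cos θ₁)² + (r sin θ₁ − e)² = 55224.9818 → L = 235.0000 → L = 235
check at θ₃=248°: x = 230.0988 (printed 230.0988) ✓

r = 10, L = 235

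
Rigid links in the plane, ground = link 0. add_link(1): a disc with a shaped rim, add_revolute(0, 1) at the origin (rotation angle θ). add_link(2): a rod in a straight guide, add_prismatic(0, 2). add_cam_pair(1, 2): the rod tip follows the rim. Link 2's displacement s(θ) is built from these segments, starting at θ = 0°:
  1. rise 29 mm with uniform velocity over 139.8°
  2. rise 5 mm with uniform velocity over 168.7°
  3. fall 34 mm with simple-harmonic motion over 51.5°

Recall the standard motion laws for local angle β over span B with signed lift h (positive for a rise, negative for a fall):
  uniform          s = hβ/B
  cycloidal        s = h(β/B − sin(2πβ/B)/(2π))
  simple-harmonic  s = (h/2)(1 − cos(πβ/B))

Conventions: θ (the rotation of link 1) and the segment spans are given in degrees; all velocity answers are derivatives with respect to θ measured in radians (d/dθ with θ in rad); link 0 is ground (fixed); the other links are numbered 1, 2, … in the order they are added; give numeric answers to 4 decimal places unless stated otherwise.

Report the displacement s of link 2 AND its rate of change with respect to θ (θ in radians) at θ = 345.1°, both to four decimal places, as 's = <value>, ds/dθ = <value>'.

segment 1 (0° to 139.8°, uniform, h = 29) is passed completely: s = 0.0000 + (29) = 29.0000
segment 2 (139.8° to 308.5°, uniform, h = 5) is passed completely: s = 29.0000 + (5) = 34.0000
θ = 345.1° falls in segment 3 (308.5° to 360°, simple-harmonic, h = -34): β = 345.1 − 308.5 = 36.6°, B = 51.5°; Δs = -34/2·(1 − cos(π·0.7107)) = -27.4481; s = 34.0000 − 27.4481 = 6.5519
velocity in seg [308.5°–360°] (simple-harmonic), θ in radians: β = 36.6° = 0.6388 rad, B = 51.5° = 0.8988 rad; ds/dθ = (πh/(2B)) sin(πβ/B) = (π·(-34)/(2·0.8988)) sin(π·0.7107) = -46.871156 mm/rad

s = 6.5519, ds/dθ = -46.8712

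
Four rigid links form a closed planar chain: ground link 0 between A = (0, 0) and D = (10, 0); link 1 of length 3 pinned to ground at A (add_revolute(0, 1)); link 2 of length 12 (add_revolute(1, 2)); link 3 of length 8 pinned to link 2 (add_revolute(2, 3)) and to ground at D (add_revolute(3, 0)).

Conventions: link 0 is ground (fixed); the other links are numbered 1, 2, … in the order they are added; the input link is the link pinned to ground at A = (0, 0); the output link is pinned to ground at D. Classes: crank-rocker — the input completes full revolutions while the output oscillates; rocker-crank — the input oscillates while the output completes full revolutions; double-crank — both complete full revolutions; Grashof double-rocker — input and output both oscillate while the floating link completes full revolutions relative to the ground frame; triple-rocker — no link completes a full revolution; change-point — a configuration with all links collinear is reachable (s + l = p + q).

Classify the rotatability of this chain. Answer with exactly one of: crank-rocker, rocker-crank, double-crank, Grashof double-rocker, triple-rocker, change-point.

lengths: ground=10, input=3, coupler=12, output=8
sorted: s=3 (shortest), l=12 (longest), p+q=18
s + l = 15 vs p + q = 18
s + l < p + q (Grashof) with shortest = input link → crank-rocker

crank-rocker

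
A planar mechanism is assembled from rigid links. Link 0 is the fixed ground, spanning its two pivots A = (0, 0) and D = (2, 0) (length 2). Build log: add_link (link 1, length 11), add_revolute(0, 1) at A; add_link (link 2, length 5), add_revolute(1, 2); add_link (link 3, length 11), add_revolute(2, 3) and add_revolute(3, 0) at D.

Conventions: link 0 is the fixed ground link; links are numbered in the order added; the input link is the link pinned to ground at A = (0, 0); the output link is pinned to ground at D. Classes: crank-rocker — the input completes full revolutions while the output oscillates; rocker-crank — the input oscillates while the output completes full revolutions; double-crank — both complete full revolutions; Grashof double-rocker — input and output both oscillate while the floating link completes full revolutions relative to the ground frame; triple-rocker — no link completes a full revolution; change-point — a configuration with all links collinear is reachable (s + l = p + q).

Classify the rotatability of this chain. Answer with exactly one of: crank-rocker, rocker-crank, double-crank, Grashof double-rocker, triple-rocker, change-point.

lengths: ground=2, input=11, coupler=5, output=11
sorted: s=2 (shortest), l=11 (longest), p+q=16
s + l = 13 vs p + q = 16
s + l < p + q (Grashof) with shortest = ground link → double-crank

double-crank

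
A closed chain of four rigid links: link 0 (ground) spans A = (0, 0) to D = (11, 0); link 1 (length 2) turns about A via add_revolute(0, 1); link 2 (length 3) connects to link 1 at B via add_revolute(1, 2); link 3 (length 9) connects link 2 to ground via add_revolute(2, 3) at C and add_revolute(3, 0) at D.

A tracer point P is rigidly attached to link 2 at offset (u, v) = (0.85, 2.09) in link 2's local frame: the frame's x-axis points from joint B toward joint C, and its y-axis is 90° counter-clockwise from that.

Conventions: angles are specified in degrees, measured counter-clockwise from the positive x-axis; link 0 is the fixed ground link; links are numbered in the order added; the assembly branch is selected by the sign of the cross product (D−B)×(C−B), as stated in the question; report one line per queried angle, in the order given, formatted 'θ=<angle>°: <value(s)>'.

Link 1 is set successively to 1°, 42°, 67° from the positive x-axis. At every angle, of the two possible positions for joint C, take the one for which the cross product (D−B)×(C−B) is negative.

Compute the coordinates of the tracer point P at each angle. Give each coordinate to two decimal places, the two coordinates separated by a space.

A=(0,0), D=(11.00,0)
θ=1°: B = A + 2.00·(cos1°, sin1°) = (1.9997, 0.0349)
θ=1°: |BD| = 9.0004
θ=1°: circle(B,3.00) ∩ circle(D,9.00): a=0.5004, h=2.9580
θ=1°:   candidates: C₊=(2.5115,2.9909) cross=26.623; C₋=(2.4886,-2.9250) cross=-26.623
θ=1°:   branch - wants cross < 0 → take C=(2.4886,-2.9250) (cross=-26.623)
θ=1°: ex = (C−B)/|BC| = (0.1630,-0.9866); ey = (0.9866,0.1630)
θ=1°: P = B + 0.85·ex + 2.09·ey = (4.2003,-0.4631)
θ=42°: B = A + 2.00·(cos42°, sin42°) = (1.4863, 1.3383)
θ=42°: |BD| = 9.6074
θ=42°: circle(B,3.00) ∩ circle(D,9.00): a=1.0566, h=2.8078
θ=42°:   candidates: C₊=(2.9237,3.9715) cross=26.975; C₋=(2.1414,-1.5893) cross=-26.975
θ=42°:   branch - wants cross < 0 → take C=(2.1414,-1.5893) (cross=-26.975)
θ=42°: ex = (C−B)/|BC| = (0.2184,-0.9759); ey = (0.9759,0.2184)
θ=42°: P = B + 0.85·ex + 2.09·ey = (3.7115,0.9652)
θ=67°: B = A + 2.00·(cos67°, sin67°) = (0.7815, 1.8410)
θ=67°: |BD| = 10.3831
θ=67°: circle(B,3.00) ∩ circle(D,9.00): a=1.7243, h=2.4549
θ=67°:   candidates: C₊=(2.9138,3.9513) cross=25.490; C₋=(2.0432,-0.8808) cross=-25.490
θ=67°:   branch - wants cross < 0 → take C=(2.0432,-0.8808) (cross=-25.490)
θ=67°: ex = (C−B)/|BC| = (0.4206,-0.9073); ey = (0.9073,0.4206)
θ=67°: P = B + 0.85·ex + 2.09·ey = (3.0351,1.9489)

θ=1°: 4.20 -0.46
θ=42°: 3.71 0.97
θ=67°: 3.04 1.95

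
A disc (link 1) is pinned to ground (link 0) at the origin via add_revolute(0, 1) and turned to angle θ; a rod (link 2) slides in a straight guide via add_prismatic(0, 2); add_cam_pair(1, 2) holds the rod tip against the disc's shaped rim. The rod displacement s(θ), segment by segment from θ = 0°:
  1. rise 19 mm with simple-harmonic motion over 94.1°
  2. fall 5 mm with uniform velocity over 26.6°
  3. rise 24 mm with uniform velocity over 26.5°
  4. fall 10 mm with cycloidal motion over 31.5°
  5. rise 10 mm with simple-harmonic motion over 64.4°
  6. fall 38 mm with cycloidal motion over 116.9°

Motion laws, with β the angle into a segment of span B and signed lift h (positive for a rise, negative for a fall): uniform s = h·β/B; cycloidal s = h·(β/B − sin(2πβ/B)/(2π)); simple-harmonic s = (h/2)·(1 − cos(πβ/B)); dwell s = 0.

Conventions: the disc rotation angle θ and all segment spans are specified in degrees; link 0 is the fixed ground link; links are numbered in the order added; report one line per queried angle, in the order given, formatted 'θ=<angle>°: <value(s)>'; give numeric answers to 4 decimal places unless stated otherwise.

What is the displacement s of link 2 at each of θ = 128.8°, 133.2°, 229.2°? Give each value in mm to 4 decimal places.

segment 1 (0° to 94.1°, simple-harmonic, h = 19) is passed completely: s = 0.0000 + (19) = 19.0000
segment 2 (94.1° to 120.7°, uniform, h = -5) is passed completely: s = 19.0000 + (-5) = 14.0000
θ = 128.8° falls in segment 3 (120.7° to 147.2°, uniform, h = 24): β = 128.8 − 120.7 = 8.1°, B = 26.5°; Δs = 24·8.1/26.5 = 7.3358; s = 14.0000 + 7.3358 = 21.3358
θ = 133.2° falls in segment 3 (120.7° to 147.2°, uniform, h = 24): β = 133.2 − 120.7 = 12.5°, B = 26.5°; Δs = 24·12.5/26.5 = 11.3208; s = 14.0000 + 11.3208 = 25.3208
segment 3 (120.7° to 147.2°, uniform, h = 24) is passed completely: s = 14.0000 + (24) = 38.0000
segment 4 (147.2° to 178.7°, cycloidal, h = -10) is passed completely: s = 38.0000 + (-10) = 28.0000
θ = 229.2° falls in segment 5 (178.7° to 243.1°, simple-harmonic, h = 10): β = 229.2 − 178.7 = 50.5°, B = 64.4°; Δs = 10/2·(1 − cos(π·0.7842)) = 8.8939; s = 28.0000 + 8.8939 = 36.8939

θ=128.8°: 21.3358
θ=133.2°: 25.3208
θ=229.2°: 36.8939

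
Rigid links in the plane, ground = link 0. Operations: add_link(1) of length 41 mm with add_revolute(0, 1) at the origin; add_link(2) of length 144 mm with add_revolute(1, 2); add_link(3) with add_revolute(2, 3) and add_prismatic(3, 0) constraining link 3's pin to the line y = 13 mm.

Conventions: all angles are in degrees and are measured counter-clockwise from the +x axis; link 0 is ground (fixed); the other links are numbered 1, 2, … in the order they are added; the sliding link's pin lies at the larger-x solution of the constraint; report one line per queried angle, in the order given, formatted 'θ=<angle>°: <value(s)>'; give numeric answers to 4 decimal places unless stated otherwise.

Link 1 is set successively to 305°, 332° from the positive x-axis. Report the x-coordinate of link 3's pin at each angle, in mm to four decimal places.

geometry: r = 41 mm, L = 144 mm, e = 13 mm
θ=305°: crank pin P = (r cos θ, r sin θ) = (23.516634, -33.585234)
θ=305°: h = r sin θ − e = -33.585234 − 13 = -46.585234
θ=305°: x = r cos θ + √(L² − h²) = 23.516634 + 136.256435 = 159.773069
θ=332°: crank pin P = (r cos θ, r sin θ) = (36.200851, -19.248334)
θ=332°: h = r sin θ − e = -19.248334 − 13 = -32.248334
θ=332°: x = r cos θ + √(L² − h²) = 36.200851 + 140.342598 = 176.543450

θ=305°: 159.7731
θ=332°: 176.5434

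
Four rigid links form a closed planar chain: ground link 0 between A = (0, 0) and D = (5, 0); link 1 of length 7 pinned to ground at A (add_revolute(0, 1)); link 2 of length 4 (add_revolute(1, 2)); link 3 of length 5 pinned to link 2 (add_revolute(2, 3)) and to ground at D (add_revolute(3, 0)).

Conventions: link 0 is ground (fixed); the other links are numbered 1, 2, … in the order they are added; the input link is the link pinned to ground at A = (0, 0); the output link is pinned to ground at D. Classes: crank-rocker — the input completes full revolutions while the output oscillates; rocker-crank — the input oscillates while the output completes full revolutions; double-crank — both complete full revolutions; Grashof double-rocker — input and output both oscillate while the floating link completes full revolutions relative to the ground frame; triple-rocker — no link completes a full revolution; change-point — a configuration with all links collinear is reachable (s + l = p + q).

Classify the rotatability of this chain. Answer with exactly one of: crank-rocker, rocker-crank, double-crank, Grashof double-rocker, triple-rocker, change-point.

lengths: ground=5, input=7, coupler=4, output=5
sorted: s=4 (shortest), l=7 (longest), p+q=10
s + l = 11 vs p + q = 10
s + l > p + q → non-Grashof → no link fully rotates → triple-rocker

triple-rocker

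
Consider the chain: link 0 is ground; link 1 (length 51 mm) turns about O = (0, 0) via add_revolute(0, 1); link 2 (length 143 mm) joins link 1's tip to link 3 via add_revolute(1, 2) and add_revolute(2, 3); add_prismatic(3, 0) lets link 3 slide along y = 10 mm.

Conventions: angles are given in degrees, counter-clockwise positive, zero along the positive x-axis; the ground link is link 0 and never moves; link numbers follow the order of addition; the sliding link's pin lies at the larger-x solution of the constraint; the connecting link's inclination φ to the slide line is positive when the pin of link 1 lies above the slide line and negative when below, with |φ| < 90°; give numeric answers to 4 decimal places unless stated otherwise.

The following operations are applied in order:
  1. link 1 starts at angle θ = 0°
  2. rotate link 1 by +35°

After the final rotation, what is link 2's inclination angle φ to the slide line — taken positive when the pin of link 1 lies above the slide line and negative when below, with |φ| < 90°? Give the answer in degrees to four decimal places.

geometry: r = 51 mm, L = 143 mm, e = 10 mm; θ starts at 0°
rotate link 1 by +35°: θ ← 0° +35° = 35°
h = r sin θ − e = 29.252398 − 10 = 19.252398
sin φ = h / L = 19.252398 / 143 = 0.13463216
φ = arcsin(0.13463216) = 7.737350°

7.7373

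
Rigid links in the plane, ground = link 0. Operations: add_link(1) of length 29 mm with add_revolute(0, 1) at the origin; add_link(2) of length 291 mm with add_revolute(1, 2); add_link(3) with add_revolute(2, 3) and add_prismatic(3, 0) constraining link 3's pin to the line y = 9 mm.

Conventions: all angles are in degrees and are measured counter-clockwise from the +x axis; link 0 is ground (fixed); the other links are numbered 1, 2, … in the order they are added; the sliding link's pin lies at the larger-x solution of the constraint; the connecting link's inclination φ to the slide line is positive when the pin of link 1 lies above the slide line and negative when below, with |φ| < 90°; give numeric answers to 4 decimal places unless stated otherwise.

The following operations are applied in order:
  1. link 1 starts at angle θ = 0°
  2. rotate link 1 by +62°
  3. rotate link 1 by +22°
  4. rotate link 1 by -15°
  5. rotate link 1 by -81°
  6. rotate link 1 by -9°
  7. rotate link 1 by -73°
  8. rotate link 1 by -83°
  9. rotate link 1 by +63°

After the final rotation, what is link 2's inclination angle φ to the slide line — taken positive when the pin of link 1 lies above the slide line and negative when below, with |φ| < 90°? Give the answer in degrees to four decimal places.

geometry: r = 29 mm, L = 291 mm, e = 9 mm; θ starts at 0°
rotate link 1 by +62°: θ ← 0° +62° = 62°
rotate link 1 by +22°: θ ← 62° +22° = 84°
rotate link 1 by -15°: θ ← 84° -15° = 69°
rotate link 1 by -81°: θ ← 69° -81° = -12°
rotate link 1 by -9°: θ ← -12° -9° = -21°
rotate link 1 by -73°: θ ← -21° -73° = -94°
rotate link 1 by -83°: θ ← -94° -83° = -177°
rotate link 1 by +63°: θ ← -177° +63° = -114°
h = r sin θ − e = -26.492818 − 9 = -35.492818
sin φ = h / L = -35.492818 / 291 = -0.12196845
φ = arcsin(-0.12196845) = -7.005721°

-7.0057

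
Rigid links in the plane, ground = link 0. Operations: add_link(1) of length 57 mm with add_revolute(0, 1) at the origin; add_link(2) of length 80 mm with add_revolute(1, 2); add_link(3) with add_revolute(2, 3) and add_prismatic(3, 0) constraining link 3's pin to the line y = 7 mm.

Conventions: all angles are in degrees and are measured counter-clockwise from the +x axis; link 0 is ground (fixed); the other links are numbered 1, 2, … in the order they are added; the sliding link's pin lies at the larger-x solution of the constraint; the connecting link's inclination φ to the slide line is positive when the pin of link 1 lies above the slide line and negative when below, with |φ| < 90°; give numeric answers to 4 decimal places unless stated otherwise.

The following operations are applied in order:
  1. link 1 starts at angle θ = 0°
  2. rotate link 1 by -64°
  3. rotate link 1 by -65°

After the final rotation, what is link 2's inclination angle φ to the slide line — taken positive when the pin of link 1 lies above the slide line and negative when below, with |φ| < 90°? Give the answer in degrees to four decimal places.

geometry: r = 57 mm, L = 80 mm, e = 7 mm; θ starts at 0°
rotate link 1 by -64°: θ ← 0° -64° = -64°
rotate link 1 by -65°: θ ← -64° -65° = -129°
h = r sin θ − e = -44.297320 − 7 = -51.297320
sin φ = h / L = -51.297320 / 80 = -0.64121650
φ = arcsin(-0.64121650) = -39.882591°

-39.8826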